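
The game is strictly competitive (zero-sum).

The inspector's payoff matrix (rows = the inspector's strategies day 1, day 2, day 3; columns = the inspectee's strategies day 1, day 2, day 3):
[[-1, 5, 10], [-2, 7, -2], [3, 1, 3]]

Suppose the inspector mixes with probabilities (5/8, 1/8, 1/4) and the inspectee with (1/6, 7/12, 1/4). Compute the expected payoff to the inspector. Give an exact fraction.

199/48

Against (1/6, 7/12, 1/4), each row's expected payoff is day 1: 21/4; day 2: 13/4; day 3: 11/6.
Taking the (5/8, 1/8, 1/4)-weighted average: (5/8)·(21/4) + (1/8)·(13/4) + (1/4)·(11/6) = 199/48.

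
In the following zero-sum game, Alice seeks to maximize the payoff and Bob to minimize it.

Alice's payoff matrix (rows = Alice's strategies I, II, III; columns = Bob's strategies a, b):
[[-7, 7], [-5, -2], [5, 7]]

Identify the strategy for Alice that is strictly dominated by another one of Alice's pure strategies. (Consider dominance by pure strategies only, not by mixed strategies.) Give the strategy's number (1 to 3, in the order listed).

2

Compare II with III: 5 > -5, 7 > -2.
So III strictly dominates II for Alice; II is strictly dominated.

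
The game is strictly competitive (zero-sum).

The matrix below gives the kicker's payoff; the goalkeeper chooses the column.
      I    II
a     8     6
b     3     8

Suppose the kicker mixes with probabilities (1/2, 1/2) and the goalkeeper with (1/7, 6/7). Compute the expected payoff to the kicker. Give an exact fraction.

95/14

Against (1/7, 6/7), each row's expected payoff is a: 44/7; b: 51/7.
Taking the (1/2, 1/2)-weighted average: (1/2)·(44/7) + (1/2)·(51/7) = 95/14.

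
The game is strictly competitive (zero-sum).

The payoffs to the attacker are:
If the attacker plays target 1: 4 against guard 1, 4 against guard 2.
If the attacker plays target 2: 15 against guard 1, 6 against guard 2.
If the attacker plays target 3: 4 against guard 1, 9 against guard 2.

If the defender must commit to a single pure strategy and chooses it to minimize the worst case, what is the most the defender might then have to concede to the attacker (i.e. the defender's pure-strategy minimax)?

The worst case (largest entry) in each column is guard 1: 15, guard 2: 9.
The best (smallest) of these is 9.

9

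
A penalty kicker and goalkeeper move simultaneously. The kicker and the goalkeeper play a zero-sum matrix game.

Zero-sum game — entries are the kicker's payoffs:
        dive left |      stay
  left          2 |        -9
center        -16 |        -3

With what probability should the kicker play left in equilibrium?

Row minima are -9 and -16, so the kicker's maximin is -9; column maxima are 2 and -3, so the goalkeeper's minimax is -3. These differ, so the equilibrium is in mixed strategies.
Let the kicker play left with probability p. The goalkeeper is indifferent when 2p − 16(1−p) = −9p − 3(1−p), giving p = 13/24.

13/24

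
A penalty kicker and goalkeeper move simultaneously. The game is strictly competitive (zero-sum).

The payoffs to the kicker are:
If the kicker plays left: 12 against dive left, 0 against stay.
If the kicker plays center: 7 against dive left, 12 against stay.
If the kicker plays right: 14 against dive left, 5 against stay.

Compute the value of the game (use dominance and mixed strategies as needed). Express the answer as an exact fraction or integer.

Row left is strictly dominated by row right, so the kicker never plays it.
The remaining 2×2 game on (center, right) × (dive left, stay) has no saddle point. Let the kicker play center with probability p; indifference gives 7p + 14(1−p) = 12p + 5(1−p), so p = 9/14.
Similarly the goalkeeper's optimal q on dive left is 1/2, and the value is 7·(1/2) + (12)·(1/2) = 19/2.

19/2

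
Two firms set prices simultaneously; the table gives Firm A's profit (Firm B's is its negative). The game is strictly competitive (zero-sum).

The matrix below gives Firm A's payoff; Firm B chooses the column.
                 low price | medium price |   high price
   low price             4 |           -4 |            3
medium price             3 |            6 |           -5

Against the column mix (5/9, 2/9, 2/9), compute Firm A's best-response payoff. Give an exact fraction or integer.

2

low price: (4)·(5/9) + (-4)·(2/9) + (3)·(2/9) = 2.
medium price: (3)·(5/9) + (6)·(2/9) + (-5)·(2/9) = 17/9.
The best pure response is low price with expected payoff 2.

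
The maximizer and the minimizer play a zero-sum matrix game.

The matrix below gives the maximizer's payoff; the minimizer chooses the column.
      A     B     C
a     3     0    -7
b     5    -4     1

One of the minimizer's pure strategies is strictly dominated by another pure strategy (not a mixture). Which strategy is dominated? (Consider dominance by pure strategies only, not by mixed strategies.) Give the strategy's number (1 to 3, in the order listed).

1

The minimizer prefers columns that give the maximizer less. Compare A with B: 0 < 3, -4 < 5.
So B strictly dominates A for the minimizer; A is strictly dominated.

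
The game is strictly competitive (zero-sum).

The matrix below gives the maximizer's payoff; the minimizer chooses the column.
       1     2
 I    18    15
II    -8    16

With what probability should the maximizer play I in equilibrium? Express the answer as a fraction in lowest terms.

8/9

Row minima are 15 and -8, so the maximizer's maximin is 15; column maxima are 18 and 16, so the minimizer's minimax is 16. These differ, so the equilibrium is in mixed strategies.
Let the maximizer play I with probability p. The minimizer is indifferent when 18p − 8(1−p) = 15p + 16(1−p), giving p = 8/9.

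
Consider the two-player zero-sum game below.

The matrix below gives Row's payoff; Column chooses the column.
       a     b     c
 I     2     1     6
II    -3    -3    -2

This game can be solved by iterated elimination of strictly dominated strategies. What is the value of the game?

Row II is strictly dominated by row I (2>-3, 1>-3, 6>-2); eliminate II.
Column a is strictly dominated by b for Column (1<2); eliminate a.
Column c is strictly dominated by b for Column (1<6); eliminate c.
Only (I, b) remains, with payoff 1.

1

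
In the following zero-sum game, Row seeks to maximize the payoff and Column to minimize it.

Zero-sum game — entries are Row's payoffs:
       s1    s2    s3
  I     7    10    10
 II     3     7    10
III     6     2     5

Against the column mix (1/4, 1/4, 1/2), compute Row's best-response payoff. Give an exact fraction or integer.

37/4

I: (7)·(1/4) + (10)·(1/4) + (10)·(1/2) = 37/4.
II: (3)·(1/4) + (7)·(1/4) + (10)·(1/2) = 15/2.
III: (6)·(1/4) + (2)·(1/4) + (5)·(1/2) = 9/2.
The best pure response is I with expected payoff 37/4.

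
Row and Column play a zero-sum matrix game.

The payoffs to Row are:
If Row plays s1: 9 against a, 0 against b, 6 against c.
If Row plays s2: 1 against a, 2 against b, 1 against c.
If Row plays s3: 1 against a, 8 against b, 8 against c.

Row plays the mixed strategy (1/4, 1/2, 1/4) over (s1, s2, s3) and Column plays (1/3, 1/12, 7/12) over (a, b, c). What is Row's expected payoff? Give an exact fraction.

43/12

Against (1/3, 1/12, 7/12), each row's expected payoff is s1: 13/2; s2: 13/12; s3: 17/3.
Taking the (1/4, 1/2, 1/4)-weighted average: (1/4)·(13/2) + (1/2)·(13/12) + (1/4)·(17/3) = 43/12.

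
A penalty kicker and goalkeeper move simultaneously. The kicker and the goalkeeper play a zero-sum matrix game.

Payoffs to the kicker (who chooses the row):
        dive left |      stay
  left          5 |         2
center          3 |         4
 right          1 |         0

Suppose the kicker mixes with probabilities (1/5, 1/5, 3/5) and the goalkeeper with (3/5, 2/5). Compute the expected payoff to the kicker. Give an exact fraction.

9/5

Against (3/5, 2/5), each row's expected payoff is left: 19/5; center: 17/5; right: 3/5.
Taking the (1/5, 1/5, 3/5)-weighted average: (1/5)·(19/5) + (1/5)·(17/5) + (3/5)·(3/5) = 9/5.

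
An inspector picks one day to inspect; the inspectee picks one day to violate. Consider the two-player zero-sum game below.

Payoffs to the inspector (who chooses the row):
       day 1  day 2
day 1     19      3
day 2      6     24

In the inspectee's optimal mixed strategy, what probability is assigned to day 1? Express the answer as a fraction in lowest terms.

21/34

Row minima are 3 and 6, so the inspector's maximin is 6; column maxima are 19 and 24, so the inspectee's minimax is 19. These differ, so the equilibrium is in mixed strategies.
Let the inspectee play day 1 with probability q. The inspector is indifferent when 19q + 3(1−q) = 6q + 24(1−q), giving q = 21/34.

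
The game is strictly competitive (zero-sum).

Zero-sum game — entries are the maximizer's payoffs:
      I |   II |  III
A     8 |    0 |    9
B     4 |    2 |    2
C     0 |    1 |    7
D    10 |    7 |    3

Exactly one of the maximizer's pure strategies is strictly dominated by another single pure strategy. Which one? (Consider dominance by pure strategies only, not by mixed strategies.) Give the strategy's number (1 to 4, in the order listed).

2

Compare B with D: 10 > 4, 7 > 2, 3 > 2.
So D strictly dominates B for the maximizer; B is strictly dominated.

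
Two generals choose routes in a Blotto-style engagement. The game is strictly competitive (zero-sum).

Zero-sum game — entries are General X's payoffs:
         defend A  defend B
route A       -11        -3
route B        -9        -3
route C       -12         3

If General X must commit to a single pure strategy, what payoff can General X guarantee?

-9

The worst-case payoff for each row is route A: -11, route B: -9, route C: -12.
The best of these is -9.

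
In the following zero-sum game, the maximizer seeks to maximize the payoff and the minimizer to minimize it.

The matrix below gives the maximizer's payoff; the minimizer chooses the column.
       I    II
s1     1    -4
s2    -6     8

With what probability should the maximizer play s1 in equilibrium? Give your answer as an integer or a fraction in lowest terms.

14/19

Row minima are -4 and -6, so the maximizer's maximin is -4; column maxima are 1 and 8, so the minimizer's minimax is 1. These differ, so the equilibrium is in mixed strategies.
Let the maximizer play s1 with probability p. The minimizer is indifferent when p − 6(1−p) = −4p + 8(1−p), giving p = 14/19.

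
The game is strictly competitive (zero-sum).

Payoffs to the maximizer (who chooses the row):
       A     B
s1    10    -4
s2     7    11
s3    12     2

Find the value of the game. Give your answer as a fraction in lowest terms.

59/7

Row s1 is strictly dominated by row s3, so the maximizer never plays it.
The remaining 2×2 game on (s2, s3) × (A, B) has no saddle point. Let the maximizer play s2 with probability p; indifference gives 7p + 12(1−p) = 11p + 2(1−p), so p = 5/7.
Similarly the minimizer's optimal q on A is 9/14, and the value is 7·(9/14) + (11)·(5/14) = 59/7.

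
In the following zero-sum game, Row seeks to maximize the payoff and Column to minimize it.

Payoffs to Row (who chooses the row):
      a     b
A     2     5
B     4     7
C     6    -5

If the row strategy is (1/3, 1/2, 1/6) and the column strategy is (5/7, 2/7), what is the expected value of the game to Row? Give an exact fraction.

Against (5/7, 2/7), each row's expected payoff is A: 20/7; B: 34/7; C: 20/7.
Taking the (1/3, 1/2, 1/6)-weighted average: (1/3)·(20/7) + (1/2)·(34/7) + (1/6)·(20/7) = 27/7.

27/7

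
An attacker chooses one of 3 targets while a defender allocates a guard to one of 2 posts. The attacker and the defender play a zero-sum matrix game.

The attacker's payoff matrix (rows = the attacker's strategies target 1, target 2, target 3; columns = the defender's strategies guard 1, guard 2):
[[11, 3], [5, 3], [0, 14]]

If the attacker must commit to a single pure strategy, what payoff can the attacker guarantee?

The worst-case payoff for each row is target 1: 3, target 2: 3, target 3: 0.
The best of these is 3.

3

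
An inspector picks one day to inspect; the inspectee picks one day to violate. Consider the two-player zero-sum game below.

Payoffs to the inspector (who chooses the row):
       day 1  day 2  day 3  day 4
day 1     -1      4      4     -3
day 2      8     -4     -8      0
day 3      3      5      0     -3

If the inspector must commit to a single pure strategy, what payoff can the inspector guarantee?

-3

The worst-case payoff for each row is day 1: -3, day 2: -8, day 3: -3.
The best of these is -3.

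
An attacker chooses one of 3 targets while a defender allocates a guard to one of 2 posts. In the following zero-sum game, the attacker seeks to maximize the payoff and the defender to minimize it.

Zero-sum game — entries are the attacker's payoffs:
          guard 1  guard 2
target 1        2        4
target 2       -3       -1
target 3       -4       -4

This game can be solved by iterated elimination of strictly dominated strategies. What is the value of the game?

2

Row target 3 is strictly dominated by row target 1 (2>-4, 4>-4); eliminate target 3.
Row target 2 is strictly dominated by row target 1 (2>-3, 4>-1); eliminate target 2.
Column guard 2 is strictly dominated by guard 1 for the defender (2<4); eliminate guard 2.
Only (target 1, guard 1) remains, with payoff 2.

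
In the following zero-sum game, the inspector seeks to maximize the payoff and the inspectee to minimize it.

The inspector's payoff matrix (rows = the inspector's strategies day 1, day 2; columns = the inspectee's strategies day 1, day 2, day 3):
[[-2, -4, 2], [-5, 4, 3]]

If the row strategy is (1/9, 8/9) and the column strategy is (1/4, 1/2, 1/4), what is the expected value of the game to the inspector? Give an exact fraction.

Against (1/4, 1/2, 1/4), each row's expected payoff is day 1: -2; day 2: 3/2.
Taking the (1/9, 8/9)-weighted average: (1/9)·(-2) + (8/9)·(3/2) = 10/9.

10/9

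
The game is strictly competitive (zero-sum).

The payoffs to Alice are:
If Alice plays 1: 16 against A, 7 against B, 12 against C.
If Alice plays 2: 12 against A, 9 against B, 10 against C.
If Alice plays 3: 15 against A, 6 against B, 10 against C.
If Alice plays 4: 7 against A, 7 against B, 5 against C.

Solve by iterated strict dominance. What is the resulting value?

Column A is strictly dominated by C for Bob (12<16, 10<12, 10<15, 5<7); eliminate A.
Row 3 is strictly dominated by row 1 (7>6, 12>10); eliminate 3.
Row 4 is strictly dominated by row 2 (9>7, 10>5); eliminate 4.
Column C is strictly dominated by B for Bob (7<12, 9<10); eliminate C.
Row 1 is strictly dominated by row 2 (9>7); eliminate 1.
Only (2, B) remains, with payoff 9.

9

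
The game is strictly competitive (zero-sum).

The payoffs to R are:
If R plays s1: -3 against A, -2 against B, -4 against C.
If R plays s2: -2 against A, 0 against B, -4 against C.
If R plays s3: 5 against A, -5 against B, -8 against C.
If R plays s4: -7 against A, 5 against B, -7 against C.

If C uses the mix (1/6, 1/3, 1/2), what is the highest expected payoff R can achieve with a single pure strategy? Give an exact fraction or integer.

s1: (-3)·(1/6) + (-2)·(1/3) + (-4)·(1/2) = -19/6.
s2: (-2)·(1/6) + (0)·(1/3) + (-4)·(1/2) = -7/3.
s3: (5)·(1/6) + (-5)·(1/3) + (-8)·(1/2) = -29/6.
s4: (-7)·(1/6) + (5)·(1/3) + (-7)·(1/2) = -3.
The best pure response is s2 with expected payoff -7/3.

-7/3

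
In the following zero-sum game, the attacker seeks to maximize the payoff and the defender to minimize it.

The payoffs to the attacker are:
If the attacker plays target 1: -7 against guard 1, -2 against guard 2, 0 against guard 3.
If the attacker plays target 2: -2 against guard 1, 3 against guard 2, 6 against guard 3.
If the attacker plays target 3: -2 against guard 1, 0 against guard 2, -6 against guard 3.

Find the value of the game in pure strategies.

Row minima: -7, -2, -6 → the attacker's maximin is -2.
Column maxima: -2, 3, 6 → the defender's minimax is -2.
They coincide at (target 2, guard 1), so the value is -2.

-2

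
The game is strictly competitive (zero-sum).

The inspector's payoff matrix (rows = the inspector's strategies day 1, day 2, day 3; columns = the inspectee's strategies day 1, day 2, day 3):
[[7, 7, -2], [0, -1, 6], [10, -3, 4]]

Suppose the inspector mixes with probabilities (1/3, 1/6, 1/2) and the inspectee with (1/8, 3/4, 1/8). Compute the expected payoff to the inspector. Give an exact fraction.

41/24

Against (1/8, 3/4, 1/8), each row's expected payoff is day 1: 47/8; day 2: 0; day 3: -1/2.
Taking the (1/3, 1/6, 1/2)-weighted average: (1/3)·(47/8) + (1/6)·(0) + (1/2)·(-1/2) = 41/24.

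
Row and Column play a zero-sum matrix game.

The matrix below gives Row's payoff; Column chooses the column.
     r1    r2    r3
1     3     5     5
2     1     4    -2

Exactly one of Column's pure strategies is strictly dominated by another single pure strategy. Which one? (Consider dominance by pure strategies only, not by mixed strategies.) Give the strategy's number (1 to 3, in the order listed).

Column prefers columns that give Row less. Compare r2 with r1: 3 < 5, 1 < 4.
So r1 strictly dominates r2 for Column; r2 is strictly dominated.

2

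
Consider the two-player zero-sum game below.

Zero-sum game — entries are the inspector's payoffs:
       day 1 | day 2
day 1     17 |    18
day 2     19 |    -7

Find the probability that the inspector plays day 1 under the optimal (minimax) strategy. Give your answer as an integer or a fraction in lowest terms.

26/27

Row minima are 17 and -7, so the inspector's maximin is 17; column maxima are 19 and 18, so the inspectee's minimax is 18. These differ, so the equilibrium is in mixed strategies.
Let the inspector play day 1 with probability p. The inspectee is indifferent when 17p + 19(1−p) = 18p − 7(1−p), giving p = 26/27.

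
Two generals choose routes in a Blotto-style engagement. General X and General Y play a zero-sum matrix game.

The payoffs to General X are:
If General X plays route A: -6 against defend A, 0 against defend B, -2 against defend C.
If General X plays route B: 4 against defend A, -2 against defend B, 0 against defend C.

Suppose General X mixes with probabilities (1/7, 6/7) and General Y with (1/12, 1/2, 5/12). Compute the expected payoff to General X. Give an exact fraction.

Against (1/12, 1/2, 5/12), each row's expected payoff is route A: -4/3; route B: -2/3.
Taking the (1/7, 6/7)-weighted average: (1/7)·(-4/3) + (6/7)·(-2/3) = -16/21.

-16/21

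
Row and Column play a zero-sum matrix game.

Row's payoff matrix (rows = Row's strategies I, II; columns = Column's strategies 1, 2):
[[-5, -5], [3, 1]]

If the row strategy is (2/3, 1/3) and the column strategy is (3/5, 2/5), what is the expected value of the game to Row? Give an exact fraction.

Against (3/5, 2/5), each row's expected payoff is I: -5; II: 11/5.
Taking the (2/3, 1/3)-weighted average: (2/3)·(-5) + (1/3)·(11/5) = -13/5.

-13/5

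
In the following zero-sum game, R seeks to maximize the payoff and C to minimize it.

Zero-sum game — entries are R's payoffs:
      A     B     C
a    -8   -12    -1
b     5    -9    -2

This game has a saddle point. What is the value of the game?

-9

Row minima: -12, -9 → R's maximin is -9.
Column maxima: 5, -9, -1 → C's minimax is -9.
They coincide at (b, B), so the value is -9.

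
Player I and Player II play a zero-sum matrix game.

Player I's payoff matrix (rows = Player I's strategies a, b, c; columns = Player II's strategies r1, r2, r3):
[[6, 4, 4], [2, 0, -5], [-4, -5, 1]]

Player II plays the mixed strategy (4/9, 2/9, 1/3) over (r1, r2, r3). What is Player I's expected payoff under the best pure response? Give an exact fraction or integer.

a: (6)·(4/9) + (4)·(2/9) + (4)·(1/3) = 44/9.
b: (2)·(4/9) + (0)·(2/9) + (-5)·(1/3) = -7/9.
c: (-4)·(4/9) + (-5)·(2/9) + (1)·(1/3) = -23/9.
The best pure response is a with expected payoff 44/9.

44/9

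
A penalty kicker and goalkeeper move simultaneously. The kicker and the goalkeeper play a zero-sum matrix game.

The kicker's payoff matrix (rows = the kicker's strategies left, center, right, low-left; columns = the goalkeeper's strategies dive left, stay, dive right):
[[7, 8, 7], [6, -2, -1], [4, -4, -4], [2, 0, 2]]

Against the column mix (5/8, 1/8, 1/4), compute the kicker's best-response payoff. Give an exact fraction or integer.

57/8

left: (7)·(5/8) + (8)·(1/8) + (7)·(1/4) = 57/8.
center: (6)·(5/8) + (-2)·(1/8) + (-1)·(1/4) = 13/4.
right: (4)·(5/8) + (-4)·(1/8) + (-4)·(1/4) = 1.
low-left: (2)·(5/8) + (0)·(1/8) + (2)·(1/4) = 7/4.
The best pure response is left with expected payoff 57/8.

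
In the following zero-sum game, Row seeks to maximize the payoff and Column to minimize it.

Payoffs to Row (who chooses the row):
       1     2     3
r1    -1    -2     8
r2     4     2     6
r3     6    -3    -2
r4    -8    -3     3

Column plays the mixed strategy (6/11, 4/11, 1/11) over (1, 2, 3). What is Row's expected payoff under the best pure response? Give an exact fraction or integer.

r1: (-1)·(6/11) + (-2)·(4/11) + (8)·(1/11) = -6/11.
r2: (4)·(6/11) + (2)·(4/11) + (6)·(1/11) = 38/11.
r3: (6)·(6/11) + (-3)·(4/11) + (-2)·(1/11) = 2.
r4: (-8)·(6/11) + (-3)·(4/11) + (3)·(1/11) = -57/11.
The best pure response is r2 with expected payoff 38/11.

38/11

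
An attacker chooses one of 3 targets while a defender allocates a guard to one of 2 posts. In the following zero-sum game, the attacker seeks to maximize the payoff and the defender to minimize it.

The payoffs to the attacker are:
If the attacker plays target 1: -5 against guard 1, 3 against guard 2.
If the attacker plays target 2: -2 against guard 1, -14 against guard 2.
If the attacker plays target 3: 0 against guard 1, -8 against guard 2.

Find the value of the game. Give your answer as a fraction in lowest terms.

-5/2

Row target 2 is strictly dominated by row target 3, so the attacker never plays it.
The remaining 2×2 game on (target 1, target 3) × (guard 1, guard 2) has no saddle point. Let the attacker play target 1 with probability p; indifference gives −5p = 3p − 8(1−p), so p = 1/2.
Similarly the defender's optimal q on guard 1 is 11/16, and the value is -5·(11/16) + (3)·(5/16) = -5/2.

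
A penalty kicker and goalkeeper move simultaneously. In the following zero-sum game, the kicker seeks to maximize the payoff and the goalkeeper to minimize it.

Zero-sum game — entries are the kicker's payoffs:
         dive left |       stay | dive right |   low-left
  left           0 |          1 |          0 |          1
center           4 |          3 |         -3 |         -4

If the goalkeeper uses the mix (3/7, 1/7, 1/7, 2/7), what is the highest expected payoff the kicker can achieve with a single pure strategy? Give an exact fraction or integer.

left: (0)·(3/7) + (1)·(1/7) + (0)·(1/7) + (1)·(2/7) = 3/7.
center: (4)·(3/7) + (3)·(1/7) + (-3)·(1/7) + (-4)·(2/7) = 4/7.
The best pure response is center with expected payoff 4/7.

4/7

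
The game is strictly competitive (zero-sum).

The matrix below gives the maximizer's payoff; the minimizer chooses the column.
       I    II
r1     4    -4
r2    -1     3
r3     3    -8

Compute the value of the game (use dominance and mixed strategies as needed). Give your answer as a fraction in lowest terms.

Row r3 is strictly dominated by row r1, so the maximizer never plays it.
The remaining 2×2 game on (r1, r2) × (I, II) has no saddle point. Let the maximizer play r1 with probability p; indifference gives 4p − (1−p) = −4p + 3(1−p), so p = 1/3.
Similarly the minimizer's optimal q on I is 7/12, and the value is 4·(7/12) + (-4)·(5/12) = 2/3.

2/3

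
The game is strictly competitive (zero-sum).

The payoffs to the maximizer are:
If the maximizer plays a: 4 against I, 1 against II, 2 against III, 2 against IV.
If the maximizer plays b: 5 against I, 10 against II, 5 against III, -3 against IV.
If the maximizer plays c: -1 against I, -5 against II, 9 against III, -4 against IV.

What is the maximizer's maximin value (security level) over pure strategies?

The worst-case payoff for each row is a: 1, b: -3, c: -5.
The best of these is 1.

1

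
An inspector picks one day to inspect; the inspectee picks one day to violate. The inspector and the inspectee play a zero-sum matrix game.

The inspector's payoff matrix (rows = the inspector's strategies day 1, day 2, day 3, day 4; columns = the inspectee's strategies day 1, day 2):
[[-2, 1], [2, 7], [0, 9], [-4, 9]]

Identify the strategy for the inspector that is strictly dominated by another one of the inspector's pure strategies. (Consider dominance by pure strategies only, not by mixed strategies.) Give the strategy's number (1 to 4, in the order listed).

Compare day 1 with day 2: 2 > -2, 7 > 1.
So day 2 strictly dominates day 1 for the inspector; day 1 is strictly dominated.

1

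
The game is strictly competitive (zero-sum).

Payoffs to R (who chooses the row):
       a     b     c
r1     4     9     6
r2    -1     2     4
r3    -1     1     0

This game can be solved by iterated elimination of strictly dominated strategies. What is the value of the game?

4

Column c is strictly dominated by a for C (4<6, -1<4, -1<0); eliminate c.
Column b is strictly dominated by a for C (4<9, -1<2, -1<1); eliminate b.
Row r3 is strictly dominated by row r1 (4>-1); eliminate r3.
Row r2 is strictly dominated by row r1 (4>-1); eliminate r2.
Only (r1, a) remains, with payoff 4.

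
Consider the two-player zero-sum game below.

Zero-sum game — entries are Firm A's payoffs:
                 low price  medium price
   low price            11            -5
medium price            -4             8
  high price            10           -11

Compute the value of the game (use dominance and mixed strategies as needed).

Row high price is strictly dominated by row low price, so Firm A never plays it.
The remaining 2×2 game on (low price, medium price) × (low price, medium price) has no saddle point. Let Firm A play low price with probability p; indifference gives 11p − 4(1−p) = −5p + 8(1−p), so p = 3/7.
Similarly Firm B's optimal q on low price is 13/28, and the value is 11·(13/28) + (-5)·(15/28) = 17/7.

17/7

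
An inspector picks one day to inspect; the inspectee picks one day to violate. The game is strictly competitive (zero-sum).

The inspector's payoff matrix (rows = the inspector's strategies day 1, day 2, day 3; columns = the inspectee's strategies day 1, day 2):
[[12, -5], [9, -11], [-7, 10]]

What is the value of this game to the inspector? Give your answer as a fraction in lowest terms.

5/2

Row day 2 is strictly dominated by row day 1, so the inspector never plays it.
The remaining 2×2 game on (day 1, day 3) × (day 1, day 2) has no saddle point. Let the inspector play day 1 with probability p; indifference gives 12p − 7(1−p) = −5p + 10(1−p), so p = 1/2.
Similarly the inspectee's optimal q on day 1 is 15/34, and the value is 12·(15/34) + (-5)·(19/34) = 5/2.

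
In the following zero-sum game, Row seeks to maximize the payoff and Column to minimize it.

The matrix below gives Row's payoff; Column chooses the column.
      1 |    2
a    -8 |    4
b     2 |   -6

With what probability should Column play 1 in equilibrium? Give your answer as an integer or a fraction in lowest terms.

Row minima are -8 and -6, so Row's maximin is -6; column maxima are 2 and 4, so Column's minimax is 2. These differ, so the equilibrium is in mixed strategies.
Let Column play 1 with probability q. Row is indifferent when −8q + 4(1−q) = 2q − 6(1−q), giving q = 1/2.

1/2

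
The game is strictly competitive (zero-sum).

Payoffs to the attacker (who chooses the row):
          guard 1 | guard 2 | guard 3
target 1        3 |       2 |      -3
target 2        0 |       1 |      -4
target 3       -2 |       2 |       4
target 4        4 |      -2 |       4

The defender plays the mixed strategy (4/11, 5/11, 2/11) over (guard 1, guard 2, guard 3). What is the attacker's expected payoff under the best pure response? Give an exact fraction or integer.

target 1: (3)·(4/11) + (2)·(5/11) + (-3)·(2/11) = 16/11.
target 2: (0)·(4/11) + (1)·(5/11) + (-4)·(2/11) = -3/11.
target 3: (-2)·(4/11) + (2)·(5/11) + (4)·(2/11) = 10/11.
target 4: (4)·(4/11) + (-2)·(5/11) + (4)·(2/11) = 14/11.
The best pure response is target 1 with expected payoff 16/11.

16/11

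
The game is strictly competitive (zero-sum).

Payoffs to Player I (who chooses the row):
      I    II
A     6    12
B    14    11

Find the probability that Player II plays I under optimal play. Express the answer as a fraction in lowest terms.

Row minima are 6 and 11, so Player I's maximin is 11; column maxima are 14 and 12, so Player II's minimax is 12. These differ, so the equilibrium is in mixed strategies.
Let Player II play I with probability q. Player I is indifferent when 6q + 12(1−q) = 14q + 11(1−q), giving q = 1/9.

1/9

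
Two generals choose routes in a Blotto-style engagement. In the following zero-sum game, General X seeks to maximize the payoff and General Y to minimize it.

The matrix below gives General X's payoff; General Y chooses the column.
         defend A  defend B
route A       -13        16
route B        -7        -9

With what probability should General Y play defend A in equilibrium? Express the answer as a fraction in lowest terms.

25/31

Row minima are -13 and -9, so General X's maximin is -9; column maxima are -7 and 16, so General Y's minimax is -7. These differ, so the equilibrium is in mixed strategies.
Let General Y play defend A with probability q. General X is indifferent when −13q + 16(1−q) = −7q − 9(1−q), giving q = 25/31.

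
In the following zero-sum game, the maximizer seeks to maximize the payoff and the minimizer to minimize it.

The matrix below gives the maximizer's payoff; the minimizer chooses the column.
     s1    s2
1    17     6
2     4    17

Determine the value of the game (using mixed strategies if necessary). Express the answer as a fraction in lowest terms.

Row minima are 6 and 4, so the maximizer's maximin is 6; column maxima are 17 and 17, so the minimizer's minimax is 17. These differ, so the equilibrium is in mixed strategies.
Let the maximizer play 1 with probability p. The minimizer is indifferent when 17p + 4(1−p) = 6p + 17(1−p), giving p = 13/24.
Let the minimizer play s1 with probability q. The maximizer is indifferent when 17q + 6(1−q) = 4q + 17(1−q), giving q = 11/24.
The value is 17·(11/24) + (6)·(13/24) = 265/24.

265/24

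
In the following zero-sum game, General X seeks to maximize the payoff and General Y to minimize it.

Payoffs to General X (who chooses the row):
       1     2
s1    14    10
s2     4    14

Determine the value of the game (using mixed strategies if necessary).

78/7

Row minima are 10 and 4, so General X's maximin is 10; column maxima are 14 and 14, so General Y's minimax is 14. These differ, so the equilibrium is in mixed strategies.
Let General X play s1 with probability p. General Y is indifferent when 14p + 4(1−p) = 10p + 14(1−p), giving p = 5/7.
Let General Y play 1 with probability q. General X is indifferent when 14q + 10(1−q) = 4q + 14(1−q), giving q = 2/7.
The value is 14·(2/7) + (10)·(5/7) = 78/7.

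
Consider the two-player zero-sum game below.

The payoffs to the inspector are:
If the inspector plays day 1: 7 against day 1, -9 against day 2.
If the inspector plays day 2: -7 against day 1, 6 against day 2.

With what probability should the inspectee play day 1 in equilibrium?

Row minima are -9 and -7, so the inspector's maximin is -7; column maxima are 7 and 6, so the inspectee's minimax is 6. These differ, so the equilibrium is in mixed strategies.
Let the inspectee play day 1 with probability q. The inspector is indifferent when 7q − 9(1−q) = −7q + 6(1−q), giving q = 15/29.

15/29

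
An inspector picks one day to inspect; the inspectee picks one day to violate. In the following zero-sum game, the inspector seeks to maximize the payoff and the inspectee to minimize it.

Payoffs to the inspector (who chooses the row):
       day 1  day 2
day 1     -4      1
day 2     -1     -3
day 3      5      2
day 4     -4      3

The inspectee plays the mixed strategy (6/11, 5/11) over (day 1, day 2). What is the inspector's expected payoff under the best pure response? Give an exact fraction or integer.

day 1: (-4)·(6/11) + (1)·(5/11) = -19/11.
day 2: (-1)·(6/11) + (-3)·(5/11) = -21/11.
day 3: (5)·(6/11) + (2)·(5/11) = 40/11.
day 4: (-4)·(6/11) + (3)·(5/11) = -9/11.
The best pure response is day 3 with expected payoff 40/11.

40/11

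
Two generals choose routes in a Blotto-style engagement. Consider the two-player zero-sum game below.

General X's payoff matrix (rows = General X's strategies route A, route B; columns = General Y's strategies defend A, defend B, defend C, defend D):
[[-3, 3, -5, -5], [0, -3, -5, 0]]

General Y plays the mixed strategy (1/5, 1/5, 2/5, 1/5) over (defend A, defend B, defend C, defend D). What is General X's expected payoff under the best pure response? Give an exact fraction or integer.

route A: (-3)·(1/5) + (3)·(1/5) + (-5)·(2/5) + (-5)·(1/5) = -3.
route B: (0)·(1/5) + (-3)·(1/5) + (-5)·(2/5) + (0)·(1/5) = -13/5.
The best pure response is route B with expected payoff -13/5.

-13/5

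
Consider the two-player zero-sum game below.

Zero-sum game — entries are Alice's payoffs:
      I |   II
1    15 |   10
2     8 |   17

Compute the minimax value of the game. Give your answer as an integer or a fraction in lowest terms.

25/2

Row minima are 10 and 8, so Alice's maximin is 10; column maxima are 15 and 17, so Bob's minimax is 15. These differ, so the equilibrium is in mixed strategies.
Let Alice play 1 with probability p. Bob is indifferent when 15p + 8(1−p) = 10p + 17(1−p), giving p = 9/14.
Let Bob play I with probability q. Alice is indifferent when 15q + 10(1−q) = 8q + 17(1−q), giving q = 1/2.
The value is 15·(1/2) + (10)·(1/2) = 25/2.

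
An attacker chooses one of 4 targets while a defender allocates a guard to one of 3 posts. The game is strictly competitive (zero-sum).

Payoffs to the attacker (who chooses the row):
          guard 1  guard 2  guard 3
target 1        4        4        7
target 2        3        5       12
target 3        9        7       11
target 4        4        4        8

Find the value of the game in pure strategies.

7

Row minima: 4, 3, 7, 4 → the attacker's maximin is 7.
Column maxima: 9, 7, 12 → the defender's minimax is 7.
They coincide at (target 3, guard 2), so the value is 7.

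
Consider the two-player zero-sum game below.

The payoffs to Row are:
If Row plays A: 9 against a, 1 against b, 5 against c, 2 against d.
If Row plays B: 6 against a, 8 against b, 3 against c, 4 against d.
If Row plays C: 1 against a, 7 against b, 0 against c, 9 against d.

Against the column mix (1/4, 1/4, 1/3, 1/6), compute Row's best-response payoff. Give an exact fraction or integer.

A: (9)·(1/4) + (1)·(1/4) + (5)·(1/3) + (2)·(1/6) = 9/2.
B: (6)·(1/4) + (8)·(1/4) + (3)·(1/3) + (4)·(1/6) = 31/6.
C: (1)·(1/4) + (7)·(1/4) + (0)·(1/3) + (9)·(1/6) = 7/2.
The best pure response is B with expected payoff 31/6.

31/6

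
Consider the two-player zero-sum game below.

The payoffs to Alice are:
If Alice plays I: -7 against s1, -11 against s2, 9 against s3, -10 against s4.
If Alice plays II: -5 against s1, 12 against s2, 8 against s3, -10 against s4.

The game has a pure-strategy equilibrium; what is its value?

Row minima: -11, -10 → Alice's maximin is -10.
Column maxima: -5, 12, 9, -10 → Bob's minimax is -10.
They coincide at (II, s4), so the value is -10.

-10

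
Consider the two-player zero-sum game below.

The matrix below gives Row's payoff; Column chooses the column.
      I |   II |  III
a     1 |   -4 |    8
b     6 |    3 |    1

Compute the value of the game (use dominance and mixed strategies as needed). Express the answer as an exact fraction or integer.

Column I is strictly dominated by II for Column (it gives Row more in every row).
The remaining 2×2 game on (a, b) × (II, III) has no saddle point. Let Row play a with probability p; indifference gives −4p + 3(1−p) = 8p + (1−p), so p = 1/7.
Similarly Column's optimal q on II is 1/2, and the value is -4·(1/2) + (8)·(1/2) = 2.

2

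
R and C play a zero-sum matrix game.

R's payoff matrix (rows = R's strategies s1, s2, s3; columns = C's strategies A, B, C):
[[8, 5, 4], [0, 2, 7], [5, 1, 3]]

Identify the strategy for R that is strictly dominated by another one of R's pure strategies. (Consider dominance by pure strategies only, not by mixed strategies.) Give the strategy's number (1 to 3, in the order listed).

Compare s3 with s1: 8 > 5, 5 > 1, 4 > 3.
So s1 strictly dominates s3 for R; s3 is strictly dominated.

3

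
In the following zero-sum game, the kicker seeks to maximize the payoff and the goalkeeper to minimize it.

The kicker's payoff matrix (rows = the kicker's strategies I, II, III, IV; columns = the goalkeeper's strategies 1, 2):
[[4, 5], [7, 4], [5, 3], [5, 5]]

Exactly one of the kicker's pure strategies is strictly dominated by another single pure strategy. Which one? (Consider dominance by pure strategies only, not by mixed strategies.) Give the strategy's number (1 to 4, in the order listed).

Compare III with II: 7 > 5, 4 > 3.
So II strictly dominates III for the kicker; III is strictly dominated.

3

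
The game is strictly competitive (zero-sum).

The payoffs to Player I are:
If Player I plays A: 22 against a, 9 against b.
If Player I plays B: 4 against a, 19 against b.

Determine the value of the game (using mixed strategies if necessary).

191/14

Row minima are 9 and 4, so Player I's maximin is 9; column maxima are 22 and 19, so Player II's minimax is 19. These differ, so the equilibrium is in mixed strategies.
Let Player I play A with probability p. Player II is indifferent when 22p + 4(1−p) = 9p + 19(1−p), giving p = 15/28.
Let Player II play a with probability q. Player I is indifferent when 22q + 9(1−q) = 4q + 19(1−q), giving q = 5/14.
The value is 22·(5/14) + (9)·(9/14) = 191/14.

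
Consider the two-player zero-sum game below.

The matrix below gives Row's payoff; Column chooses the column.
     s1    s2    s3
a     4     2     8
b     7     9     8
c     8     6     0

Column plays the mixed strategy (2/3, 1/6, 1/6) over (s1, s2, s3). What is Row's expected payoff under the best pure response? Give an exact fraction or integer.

a: (4)·(2/3) + (2)·(1/6) + (8)·(1/6) = 13/3.
b: (7)·(2/3) + (9)·(1/6) + (8)·(1/6) = 15/2.
c: (8)·(2/3) + (6)·(1/6) + (0)·(1/6) = 19/3.
The best pure response is b with expected payoff 15/2.

15/2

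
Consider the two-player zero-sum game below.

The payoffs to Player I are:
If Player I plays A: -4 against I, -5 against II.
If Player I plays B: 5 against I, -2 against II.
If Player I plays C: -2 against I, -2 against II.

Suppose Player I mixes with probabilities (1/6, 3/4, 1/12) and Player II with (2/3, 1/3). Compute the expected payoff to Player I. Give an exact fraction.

10/9

Against (2/3, 1/3), each row's expected payoff is A: -13/3; B: 8/3; C: -2.
Taking the (1/6, 3/4, 1/12)-weighted average: (1/6)·(-13/3) + (3/4)·(8/3) + (1/12)·(-2) = 10/9.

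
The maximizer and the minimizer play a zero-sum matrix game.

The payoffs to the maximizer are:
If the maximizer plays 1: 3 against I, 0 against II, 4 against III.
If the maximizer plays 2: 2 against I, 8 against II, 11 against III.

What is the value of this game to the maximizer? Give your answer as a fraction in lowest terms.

Column III is strictly dominated by II for the minimizer (it gives the maximizer more in every row).
The remaining 2×2 game on (1, 2) × (I, II) has no saddle point. Let the maximizer play 1 with probability p; indifference gives 3p + 2(1−p) = 8(1−p), so p = 2/3.
Similarly the minimizer's optimal q on I is 8/9, and the value is 3·(8/9) + (0)·(1/9) = 8/3.

8/3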